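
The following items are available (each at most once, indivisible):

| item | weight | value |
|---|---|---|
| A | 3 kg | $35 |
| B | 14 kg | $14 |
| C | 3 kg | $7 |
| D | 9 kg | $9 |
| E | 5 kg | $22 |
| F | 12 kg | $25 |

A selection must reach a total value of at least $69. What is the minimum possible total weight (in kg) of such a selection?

Subsets with value ≥ 69, sorted by total weight:
- A+E+F: weight 20, value 82
- A+C+D+E: weight 20, value 73
- A+B+E: weight 22, value 71
Minimum weight: 20 kg.

20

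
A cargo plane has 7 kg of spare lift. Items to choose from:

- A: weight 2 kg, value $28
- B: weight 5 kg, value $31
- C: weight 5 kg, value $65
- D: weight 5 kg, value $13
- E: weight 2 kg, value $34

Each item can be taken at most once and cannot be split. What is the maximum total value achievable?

$99

Check high-value combinations within 7 kg:
- C+E: weight 5+2=7, value 65+34=99
- A+C: weight 2+5=7, value 28+65=93
- C: weight 5, value 65
Best: $99.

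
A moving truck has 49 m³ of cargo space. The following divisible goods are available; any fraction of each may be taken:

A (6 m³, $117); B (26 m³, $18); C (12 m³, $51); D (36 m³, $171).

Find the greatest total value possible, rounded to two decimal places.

Take in order of value per unit:
- A (117/6 per unit): all 6 → value 117, running total 117.00
- D (171/36 per unit): all 36 → value 171, running total 288.00
- C (51/12 per unit): 7 of 12 → value 7×51/12 = 29.7500, running total 317.75
Total 317.75.

317.75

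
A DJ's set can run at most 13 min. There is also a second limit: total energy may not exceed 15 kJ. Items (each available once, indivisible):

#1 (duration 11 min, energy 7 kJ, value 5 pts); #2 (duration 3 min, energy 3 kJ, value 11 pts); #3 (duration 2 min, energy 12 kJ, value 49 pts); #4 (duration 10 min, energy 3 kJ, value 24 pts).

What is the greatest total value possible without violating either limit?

Feasible sets respecting both limits:
- #3+#4: duration 12, energy 15, value 73
- #2+#3: duration 5, energy 15, value 60
- #3: duration 2, energy 12, value 49
- #2+#4: duration 13, energy 6, value 35
Best: 73 pts.

73 pts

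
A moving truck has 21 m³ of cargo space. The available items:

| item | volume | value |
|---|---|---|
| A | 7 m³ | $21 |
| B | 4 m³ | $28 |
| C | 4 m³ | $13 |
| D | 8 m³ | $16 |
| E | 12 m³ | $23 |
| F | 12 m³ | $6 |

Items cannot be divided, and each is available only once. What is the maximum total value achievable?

$65

Check high-value combinations within 21 m³:
- A+B+D: volume 7+4+8=19, value 21+28+16=65
- B+C+E: volume 4+4+12=20, value 28+13+23=64
- A+B+C: volume 7+4+4=15, value 21+28+13=62
- B+C+D: volume 4+4+8=16, value 28+13+16=57
- B+E: volume 4+12=16, value 28+23=51
Best: $65.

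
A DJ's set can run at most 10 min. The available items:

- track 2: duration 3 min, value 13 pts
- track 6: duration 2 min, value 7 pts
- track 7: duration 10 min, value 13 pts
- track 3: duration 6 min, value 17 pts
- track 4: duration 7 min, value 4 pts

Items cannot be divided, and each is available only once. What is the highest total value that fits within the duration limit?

30 pts

Check high-value combinations within 10 min:
- track 2+track 3: duration 3+6=9, value 13+17=30
- track 6+track 3: duration 2+6=8, value 7+17=24
- track 2+track 6: duration 3+2=5, value 13+7=20
Best: 30 pts.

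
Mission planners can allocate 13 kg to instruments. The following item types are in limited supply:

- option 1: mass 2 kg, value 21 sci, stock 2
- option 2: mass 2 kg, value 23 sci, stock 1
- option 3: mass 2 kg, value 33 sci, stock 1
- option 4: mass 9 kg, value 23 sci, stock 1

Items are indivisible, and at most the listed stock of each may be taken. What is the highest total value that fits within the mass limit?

98 sci

Best selections within mass 13 and stock limits:
- 2×option 1 + 1×option 2 + 1×option 3: mass 8, value 98
- 1×option 2 + 1×option 3 + 1×option 4: mass 13, value 79
- 1×option 1 + 1×option 2 + 1×option 3: mass 6, value 77
- 1×option 1 + 1×option 3 + 1×option 4: mass 13, value 77
Best: 98 sci.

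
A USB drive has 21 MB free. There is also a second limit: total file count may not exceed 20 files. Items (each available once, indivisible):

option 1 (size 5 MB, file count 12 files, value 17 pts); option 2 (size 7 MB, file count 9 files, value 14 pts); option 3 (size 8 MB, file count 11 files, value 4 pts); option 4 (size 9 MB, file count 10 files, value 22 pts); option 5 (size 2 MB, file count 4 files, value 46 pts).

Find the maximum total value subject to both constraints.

Feasible sets respecting both limits:
- option 4+option 5: size 11, file count 14, value 68
- option 1+option 5: size 7, file count 16, value 63
- option 2+option 5: size 9, file count 13, value 60
Best: 68 pts.

68 pts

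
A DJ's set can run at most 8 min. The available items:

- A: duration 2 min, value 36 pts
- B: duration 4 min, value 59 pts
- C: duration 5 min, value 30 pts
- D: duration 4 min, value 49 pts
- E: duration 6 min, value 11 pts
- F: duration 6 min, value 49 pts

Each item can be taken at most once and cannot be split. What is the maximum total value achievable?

108 pts

Check high-value combinations within 8 min:
- B+D: duration 4+4=8, value 59+49=108
- A+B: duration 2+4=6, value 36+59=95
- A+D: duration 2+4=6, value 36+49=85
- A+F: duration 2+6=8, value 36+49=85
- A+C: duration 2+5=7, value 36+30=66
Best: 108 pts.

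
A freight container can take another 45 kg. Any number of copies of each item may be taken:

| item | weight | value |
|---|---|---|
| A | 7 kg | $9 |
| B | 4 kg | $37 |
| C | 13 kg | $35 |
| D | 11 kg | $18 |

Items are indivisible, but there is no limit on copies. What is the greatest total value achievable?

Best value-per-unit is B at 37/4, and filling with it alone uses weight 11×4=44. No mix of the others beats 11×37 = 407.

$407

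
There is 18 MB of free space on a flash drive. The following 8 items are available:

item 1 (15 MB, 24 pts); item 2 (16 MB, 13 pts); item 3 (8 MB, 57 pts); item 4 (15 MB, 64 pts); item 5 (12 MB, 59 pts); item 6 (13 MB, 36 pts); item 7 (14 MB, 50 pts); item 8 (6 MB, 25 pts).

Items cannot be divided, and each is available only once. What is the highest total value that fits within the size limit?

84 pts

Check high-value combinations within 18 MB:
- item 5+item 8: size 12+6=18, value 59+25=84
- item 3+item 8: size 8+6=14, value 57+25=82
- item 4: size 15, value 64
- item 5: size 12, value 59
Best: 84 pts.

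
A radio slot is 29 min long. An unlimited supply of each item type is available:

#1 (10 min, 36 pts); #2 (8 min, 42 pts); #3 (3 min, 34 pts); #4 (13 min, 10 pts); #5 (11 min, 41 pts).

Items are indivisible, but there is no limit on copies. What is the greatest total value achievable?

306 pts

Best value-per-unit is #3 at 34/3, and filling with it alone uses duration 9×3=27. No mix of the others beats 9×34 = 306.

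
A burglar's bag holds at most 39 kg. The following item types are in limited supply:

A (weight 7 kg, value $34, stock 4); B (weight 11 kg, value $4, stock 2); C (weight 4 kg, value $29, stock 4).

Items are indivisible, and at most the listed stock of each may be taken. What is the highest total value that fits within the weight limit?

Top feasible selections:
- 3×A + 4×C: weight 37, value 218
- 4×A + 2×C: weight 36, value 194
- 3×A + 3×C: weight 33, value 189
- 2×A + 4×C: weight 30, value 184
Best: $218.

$218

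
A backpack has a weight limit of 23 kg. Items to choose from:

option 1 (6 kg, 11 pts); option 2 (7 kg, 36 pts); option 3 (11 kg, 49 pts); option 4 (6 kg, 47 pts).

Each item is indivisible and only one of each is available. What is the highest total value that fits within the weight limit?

Check high-value combinations within 23 kg:
- option 1+option 3+option 4: weight 6+11+6=23, value 11+49+47=107
- option 3+option 4: weight 11+6=17, value 49+47=96
- option 1+option 2+option 4: weight 6+7+6=19, value 11+36+47=94
- option 2+option 3: weight 7+11=18, value 36+49=85
Best: 107 pts.

107 pts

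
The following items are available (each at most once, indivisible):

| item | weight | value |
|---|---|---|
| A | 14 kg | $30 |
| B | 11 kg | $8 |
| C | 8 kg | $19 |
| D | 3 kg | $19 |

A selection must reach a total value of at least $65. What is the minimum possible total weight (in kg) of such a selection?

Subsets with value ≥ 65, sorted by total weight:
- A+C+D: weight 25, value 68
- A+B+C+D: weight 36, value 76
Minimum weight: 25 kg.

25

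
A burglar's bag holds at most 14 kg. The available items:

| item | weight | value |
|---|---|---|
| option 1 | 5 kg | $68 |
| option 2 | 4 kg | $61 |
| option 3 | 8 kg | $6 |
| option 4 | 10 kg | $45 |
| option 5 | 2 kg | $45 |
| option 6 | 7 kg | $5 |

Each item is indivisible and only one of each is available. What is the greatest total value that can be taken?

$174

Check high-value combinations within 14 kg:
- option 1+option 2+option 5: weight 5+4+2=11, value 68+61+45=174
- option 1+option 2: weight 5+4=9, value 68+61=129
- option 1+option 5+option 6: weight 5+2+7=14, value 68+45+5=118
- option 1+option 5: weight 5+2=7, value 68+45=113
Best: $174.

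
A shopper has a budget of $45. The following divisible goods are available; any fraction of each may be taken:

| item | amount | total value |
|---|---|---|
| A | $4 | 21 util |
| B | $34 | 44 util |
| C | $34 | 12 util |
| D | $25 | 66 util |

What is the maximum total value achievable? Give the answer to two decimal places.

107.71

Take in order of value per unit:
- A (21/4 per unit): all 4 → value 21, running total 21.00
- D (66/25 per unit): all 25 → value 66, running total 87.00
- B (44/34 per unit): 16 of 34 → value 16×44/34 = 20.7059, running total 107.71
Total 107.71.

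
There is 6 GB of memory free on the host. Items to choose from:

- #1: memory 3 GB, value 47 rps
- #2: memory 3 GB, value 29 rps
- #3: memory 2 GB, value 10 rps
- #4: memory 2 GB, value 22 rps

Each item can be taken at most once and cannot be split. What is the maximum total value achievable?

76 rps

Check high-value combinations within 6 GB:
- #1+#2: memory 3+3=6, value 47+29=76
- #1+#4: memory 3+2=5, value 47+22=69
- #1+#3: memory 3+2=5, value 47+10=57
- #2+#4: memory 3+2=5, value 29+22=51
Best: 76 rps.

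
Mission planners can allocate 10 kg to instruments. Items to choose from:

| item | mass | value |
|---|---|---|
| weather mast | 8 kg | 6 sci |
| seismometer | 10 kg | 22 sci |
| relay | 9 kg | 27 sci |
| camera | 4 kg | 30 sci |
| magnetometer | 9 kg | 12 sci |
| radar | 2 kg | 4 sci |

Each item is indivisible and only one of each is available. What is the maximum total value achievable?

Check high-value combinations within 10 kg:
- camera+radar: mass 4+2=6, value 30+4=34
- camera: mass 4, value 30
- relay: mass 9, value 27
Best: 34 sci.

34 sci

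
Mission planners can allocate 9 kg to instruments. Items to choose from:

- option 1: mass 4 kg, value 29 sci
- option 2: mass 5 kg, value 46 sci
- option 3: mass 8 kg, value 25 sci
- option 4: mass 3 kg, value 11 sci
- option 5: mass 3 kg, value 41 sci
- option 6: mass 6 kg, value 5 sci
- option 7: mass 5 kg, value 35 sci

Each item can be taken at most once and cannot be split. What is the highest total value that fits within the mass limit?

87 sci

Check high-value combinations within 9 kg:
- option 2+option 5: mass 5+3=8, value 46+41=87
- option 5+option 7: mass 3+5=8, value 41+35=76
- option 1+option 2: mass 4+5=9, value 29+46=75
- option 1+option 5: mass 4+3=7, value 29+41=70
- option 1+option 7: mass 4+5=9, value 29+35=64
Best: 87 sci.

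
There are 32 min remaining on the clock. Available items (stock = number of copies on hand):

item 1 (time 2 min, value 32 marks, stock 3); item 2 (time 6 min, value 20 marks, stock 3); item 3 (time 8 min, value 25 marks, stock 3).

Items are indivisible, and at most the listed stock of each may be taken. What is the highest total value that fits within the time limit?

Best selections within time 32 and stock limits:
- 3×item 1 + 3×item 2 + 1×item 3: time 32, value 181
- 3×item 1 + 3×item 3: time 30, value 171
- 3×item 1 + 1×item 2 + 2×item 3: time 28, value 166
Best: 181 marks.

181 marks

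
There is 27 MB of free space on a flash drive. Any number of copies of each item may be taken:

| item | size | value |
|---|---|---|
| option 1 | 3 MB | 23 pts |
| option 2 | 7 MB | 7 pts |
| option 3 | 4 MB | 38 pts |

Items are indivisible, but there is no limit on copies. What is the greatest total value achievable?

Best value-per-unit is option 3 at 38/4; filling with it alone gives 6×38 = 228.
Optimal mix: 1×option 1 + 6×option 3 → size 27, value 251.

251 pts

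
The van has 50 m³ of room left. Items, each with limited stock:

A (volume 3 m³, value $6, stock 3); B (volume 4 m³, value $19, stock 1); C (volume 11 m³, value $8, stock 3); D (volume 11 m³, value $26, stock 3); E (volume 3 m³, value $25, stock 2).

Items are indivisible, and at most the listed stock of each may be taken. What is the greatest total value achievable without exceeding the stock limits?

Top feasible selections:
- 2×A + 1×B + 3×D + 2×E: volume 49, value 159
- 1×A + 1×B + 3×D + 2×E: volume 46, value 153
Best: $159.

$159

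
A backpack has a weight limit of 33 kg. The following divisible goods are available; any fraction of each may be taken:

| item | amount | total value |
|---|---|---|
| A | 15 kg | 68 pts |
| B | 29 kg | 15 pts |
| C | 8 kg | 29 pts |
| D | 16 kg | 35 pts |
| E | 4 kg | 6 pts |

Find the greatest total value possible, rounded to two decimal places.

118.88

Take in order of value per unit:
- A (68/15 per unit): all 15 → value 68, running total 68.00
- C (29/8 per unit): all 8 → value 29, running total 97.00
- D (35/16 per unit): 10 of 16 → value 10×35/16 = 21.8750, running total 118.88
Total 118.88.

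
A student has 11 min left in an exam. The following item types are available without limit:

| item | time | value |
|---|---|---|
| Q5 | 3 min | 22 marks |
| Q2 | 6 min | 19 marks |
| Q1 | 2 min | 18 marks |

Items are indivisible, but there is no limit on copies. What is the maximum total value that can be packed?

94 marks

Best value-per-unit is Q1 at 18/2; filling with it alone gives 5×18 = 90.
Optimal mix: 1×Q5 + 4×Q1 → time 11, value 94.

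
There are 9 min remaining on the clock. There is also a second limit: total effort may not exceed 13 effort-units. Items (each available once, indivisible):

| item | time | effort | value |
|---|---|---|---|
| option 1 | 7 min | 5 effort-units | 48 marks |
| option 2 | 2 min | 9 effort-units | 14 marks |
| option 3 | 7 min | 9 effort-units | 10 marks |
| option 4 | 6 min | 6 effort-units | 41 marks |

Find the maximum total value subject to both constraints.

48 marks

Feasible sets respecting both limits:
- option 1: time 7, effort 5, value 48
- option 4: time 6, effort 6, value 41
- option 2: time 2, effort 9, value 14
- option 3: time 7, effort 9, value 10
Best: 48 marks.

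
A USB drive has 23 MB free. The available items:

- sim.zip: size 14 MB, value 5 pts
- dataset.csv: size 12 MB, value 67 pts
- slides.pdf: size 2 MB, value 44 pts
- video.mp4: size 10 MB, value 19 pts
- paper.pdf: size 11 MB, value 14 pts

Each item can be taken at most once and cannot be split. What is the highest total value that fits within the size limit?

111 pts

Check high-value combinations within 23 MB:
- dataset.csv+slides.pdf: size 12+2=14, value 67+44=111
- dataset.csv+video.mp4: size 12+10=22, value 67+19=86
- dataset.csv+paper.pdf: size 12+11=23, value 67+14=81
- slides.pdf+video.mp4+paper.pdf: size 2+10+11=23, value 44+19+14=77
Best: 111 pts.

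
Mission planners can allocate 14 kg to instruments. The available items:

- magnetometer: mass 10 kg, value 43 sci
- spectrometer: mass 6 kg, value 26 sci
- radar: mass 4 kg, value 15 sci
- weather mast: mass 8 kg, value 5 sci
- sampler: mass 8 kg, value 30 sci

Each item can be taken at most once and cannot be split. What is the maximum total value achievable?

Check high-value combinations within 14 kg:
- magnetometer+radar: mass 10+4=14, value 43+15=58
- spectrometer+sampler: mass 6+8=14, value 26+30=56
- radar+sampler: mass 4+8=12, value 15+30=45
- magnetometer: mass 10, value 43
Best: 58 sci.

58 sci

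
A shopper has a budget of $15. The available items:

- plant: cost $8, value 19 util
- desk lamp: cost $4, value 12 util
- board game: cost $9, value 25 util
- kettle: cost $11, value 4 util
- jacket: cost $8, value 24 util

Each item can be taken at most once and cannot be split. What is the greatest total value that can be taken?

This is a 0/1 knapsack; check combinations near the capacity.
- desk lamp+board game: cost 4+9=13, value 12+25=37
- desk lamp+jacket: cost 4+8=12, value 12+24=36
- plant+desk lamp: cost 8+4=12, value 19+12=31
- board game: cost 9, value 25
Best: 37 util.

37 util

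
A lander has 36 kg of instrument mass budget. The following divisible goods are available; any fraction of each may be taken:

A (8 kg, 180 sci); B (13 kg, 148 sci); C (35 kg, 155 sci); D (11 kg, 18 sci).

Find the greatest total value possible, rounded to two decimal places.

Take in order of value per unit:
- A (180/8 per unit): all 8 → value 180, running total 180.00
- B (148/13 per unit): all 13 → value 148, running total 328.00
- C (155/35 per unit): 15 of 35 → value 15×155/35 = 66.4286, running total 394.43
Total 394.43.

394.43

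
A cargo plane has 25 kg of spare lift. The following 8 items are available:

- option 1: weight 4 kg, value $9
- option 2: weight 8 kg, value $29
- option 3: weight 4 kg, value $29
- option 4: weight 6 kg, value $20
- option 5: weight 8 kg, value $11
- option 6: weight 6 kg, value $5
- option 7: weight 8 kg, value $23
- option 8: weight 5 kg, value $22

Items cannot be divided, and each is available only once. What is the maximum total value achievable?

Check high-value combinations within 25 kg:
- option 2+option 3+option 7+option 8: weight 8+4+8+5=25, value 29+29+23+22=103
- option 2+option 3+option 4+option 8: weight 8+4+6+5=23, value 29+29+20+22=100
- option 3+option 4+option 7+option 8: weight 4+6+8+5=23, value 29+20+23+22=94
Best: $103.

$103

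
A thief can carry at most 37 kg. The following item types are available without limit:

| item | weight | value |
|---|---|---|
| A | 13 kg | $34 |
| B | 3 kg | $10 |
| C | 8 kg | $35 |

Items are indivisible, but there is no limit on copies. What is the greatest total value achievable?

$150

Best value-per-unit is C at 35/8; filling with it alone gives 4×35 = 140.
Optimal mix: 1×B + 4×C → weight 35, value 150.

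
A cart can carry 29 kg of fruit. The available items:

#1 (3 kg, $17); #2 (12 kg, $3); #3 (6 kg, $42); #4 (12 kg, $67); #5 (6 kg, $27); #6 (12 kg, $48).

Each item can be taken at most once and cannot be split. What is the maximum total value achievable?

$153

This is a 0/1 knapsack; check combinations near the capacity.
- #1+#3+#4+#5: weight 3+6+12+6=27, value 17+42+67+27=153
- #3+#4+#5: weight 6+12+6=24, value 42+67+27=136
- #1+#3+#5+#6: weight 3+6+6+12=27, value 17+42+27+48=134
- #1+#4+#6: weight 3+12+12=27, value 17+67+48=132
- #1+#3+#4: weight 3+6+12=21, value 17+42+67=126
Best: $153.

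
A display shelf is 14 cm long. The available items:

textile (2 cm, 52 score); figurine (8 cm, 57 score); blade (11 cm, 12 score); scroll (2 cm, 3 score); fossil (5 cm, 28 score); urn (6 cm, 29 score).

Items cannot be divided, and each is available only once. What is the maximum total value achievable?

112 score

Check high-value combinations within 14 cm:
- textile+figurine+scroll: length 2+8+2=12, value 52+57+3=112
- textile+figurine: length 2+8=10, value 52+57=109
- textile+fossil+urn: length 2+5+6=13, value 52+28+29=109
- figurine+urn: length 8+6=14, value 57+29=86
- figurine+fossil: length 8+5=13, value 57+28=85
Best: 112 score.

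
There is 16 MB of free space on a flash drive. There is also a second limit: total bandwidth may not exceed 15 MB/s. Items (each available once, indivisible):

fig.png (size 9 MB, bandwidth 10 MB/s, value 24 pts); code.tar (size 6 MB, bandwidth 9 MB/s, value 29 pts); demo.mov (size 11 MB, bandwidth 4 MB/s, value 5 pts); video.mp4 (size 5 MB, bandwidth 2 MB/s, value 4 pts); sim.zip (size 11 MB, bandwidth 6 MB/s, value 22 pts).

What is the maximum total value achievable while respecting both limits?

Feasible sets respecting both limits:
- code.tar+video.mp4: size 11, bandwidth 11, value 33
- code.tar: size 6, bandwidth 9, value 29
- fig.png+video.mp4: size 14, bandwidth 12, value 28
Best: 33 pts.

33 pts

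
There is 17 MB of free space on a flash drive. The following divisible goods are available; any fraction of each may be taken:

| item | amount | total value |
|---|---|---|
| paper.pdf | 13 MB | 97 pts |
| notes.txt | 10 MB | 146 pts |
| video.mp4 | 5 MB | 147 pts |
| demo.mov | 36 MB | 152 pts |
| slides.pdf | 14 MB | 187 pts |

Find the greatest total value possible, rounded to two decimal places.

Take in order of value per unit:
- video.mp4 (147/5 per unit): all 5 → value 147, running total 147.00
- notes.txt (146/10 per unit): all 10 → value 146, running total 293.00
- slides.pdf (187/14 per unit): 2 of 14 → value 2×187/14 = 26.7143, running total 319.71
Total 319.71.

319.71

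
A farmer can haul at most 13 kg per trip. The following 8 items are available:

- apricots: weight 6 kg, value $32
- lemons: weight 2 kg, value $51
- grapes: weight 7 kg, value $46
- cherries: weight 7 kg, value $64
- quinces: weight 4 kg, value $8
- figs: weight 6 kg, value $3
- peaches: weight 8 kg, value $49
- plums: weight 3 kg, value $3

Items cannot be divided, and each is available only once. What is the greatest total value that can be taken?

This is a 0/1 knapsack; check combinations near the capacity.
- lemons+cherries+quinces: weight 2+7+4=13, value 51+64+8=123
- lemons+cherries+plums: weight 2+7+3=12, value 51+64+3=118
- lemons+cherries: weight 2+7=9, value 51+64=115
Best: $123.

$123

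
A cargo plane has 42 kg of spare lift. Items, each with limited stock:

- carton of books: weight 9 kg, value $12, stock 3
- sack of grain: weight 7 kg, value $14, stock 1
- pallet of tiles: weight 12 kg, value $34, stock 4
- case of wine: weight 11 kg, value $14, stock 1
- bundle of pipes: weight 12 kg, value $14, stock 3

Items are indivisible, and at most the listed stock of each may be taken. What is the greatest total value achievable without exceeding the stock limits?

Best selections within weight 42 and stock limits:
- 3×pallet of tiles: weight 36, value 102
- 1×sack of grain + 2×pallet of tiles + 1×case of wine: weight 42, value 96
Best: $102.

$102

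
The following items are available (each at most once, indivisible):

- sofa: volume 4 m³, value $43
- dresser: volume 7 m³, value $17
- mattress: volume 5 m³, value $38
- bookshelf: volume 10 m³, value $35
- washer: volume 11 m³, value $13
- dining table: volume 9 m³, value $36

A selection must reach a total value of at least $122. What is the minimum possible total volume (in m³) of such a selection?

25

Subsets with value ≥ 122, sorted by total volume:
- sofa+dresser+mattress+dining table: volume 25, value 134
- sofa+dresser+mattress+bookshelf: volume 26, value 133
- sofa+mattress+bookshelf+dining table: volume 28, value 152
Minimum volume: 25 m³.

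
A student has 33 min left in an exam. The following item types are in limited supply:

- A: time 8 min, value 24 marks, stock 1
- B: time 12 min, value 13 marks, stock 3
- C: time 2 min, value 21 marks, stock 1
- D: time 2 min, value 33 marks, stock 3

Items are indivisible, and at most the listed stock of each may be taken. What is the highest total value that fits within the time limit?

Top feasible selections:
- 1×A + 1×B + 1×C + 3×D: time 28, value 157
- 2×B + 1×C + 3×D: time 32, value 146
- 1×A + 1×C + 3×D: time 16, value 144
- 1×A + 1×B + 3×D: time 26, value 136
Best: 157 marks.

157 marks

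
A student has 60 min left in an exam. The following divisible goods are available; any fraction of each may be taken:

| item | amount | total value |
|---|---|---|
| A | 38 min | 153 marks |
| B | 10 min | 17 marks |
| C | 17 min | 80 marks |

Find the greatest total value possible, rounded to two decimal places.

241.50

Take in order of value per unit:
- C (80/17 per unit): all 17 → value 80, running total 80.00
- A (153/38 per unit): all 38 → value 153, running total 233.00
- B (17/10 per unit): 5 of 10 → value 5×17/10 = 8.5000, running total 241.50
Total 241.50.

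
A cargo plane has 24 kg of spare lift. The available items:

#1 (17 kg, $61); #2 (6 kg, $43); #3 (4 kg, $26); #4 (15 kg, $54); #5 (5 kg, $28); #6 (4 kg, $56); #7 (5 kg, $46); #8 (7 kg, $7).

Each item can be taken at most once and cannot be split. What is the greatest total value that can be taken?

Check high-value combinations within 24 kg:
- #2+#3+#5+#6+#7: weight 6+4+5+4+5=24, value 43+26+28+56+46=199
- #2+#5+#6+#7: weight 6+5+4+5=20, value 43+28+56+46=173
- #2+#3+#6+#7: weight 6+4+4+5=19, value 43+26+56+46=171
- #3+#5+#6+#7: weight 4+5+4+5=18, value 26+28+56+46=156
Best: $199.

$199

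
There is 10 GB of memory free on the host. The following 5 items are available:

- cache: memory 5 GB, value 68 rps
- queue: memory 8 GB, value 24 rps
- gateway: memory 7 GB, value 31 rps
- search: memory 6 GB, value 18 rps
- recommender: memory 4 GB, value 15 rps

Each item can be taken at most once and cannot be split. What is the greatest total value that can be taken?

83 rps

Check high-value combinations within 10 GB:
- cache+recommender: memory 5+4=9, value 68+15=83
- cache: memory 5, value 68
- search+recommender: memory 6+4=10, value 18+15=33
Best: 83 rps.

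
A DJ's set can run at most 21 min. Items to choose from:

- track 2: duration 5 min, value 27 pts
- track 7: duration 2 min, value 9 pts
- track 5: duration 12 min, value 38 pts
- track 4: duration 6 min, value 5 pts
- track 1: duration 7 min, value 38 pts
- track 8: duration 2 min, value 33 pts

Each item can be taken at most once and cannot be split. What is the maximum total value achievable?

Check high-value combinations within 21 min:
- track 5+track 1+track 8: duration 12+7+2=21, value 38+38+33=109
- track 2+track 7+track 1+track 8: duration 5+2+7+2=16, value 27+9+38+33=107
- track 2+track 7+track 5+track 8: duration 5+2+12+2=21, value 27+9+38+33=107
Best: 109 pts.

109 pts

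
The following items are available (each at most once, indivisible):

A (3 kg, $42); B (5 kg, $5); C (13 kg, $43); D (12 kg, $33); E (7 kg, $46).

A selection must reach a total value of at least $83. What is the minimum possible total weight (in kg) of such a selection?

Subsets with value ≥ 83, sorted by total weight:
- A+E: weight 10, value 88
- A+B+E: weight 15, value 93
- A+C: weight 16, value 85
- C+E: weight 20, value 89
Minimum weight: 10 kg.

10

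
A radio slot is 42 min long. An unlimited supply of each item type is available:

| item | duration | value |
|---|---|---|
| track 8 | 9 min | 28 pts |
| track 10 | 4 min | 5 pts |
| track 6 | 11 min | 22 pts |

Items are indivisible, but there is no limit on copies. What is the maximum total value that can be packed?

Best value-per-unit is track 8 at 28/9; filling with it alone gives 4×28 = 112.
Optimal mix: 4×track 8 + 1×track 10 → duration 40, value 117.

117 pts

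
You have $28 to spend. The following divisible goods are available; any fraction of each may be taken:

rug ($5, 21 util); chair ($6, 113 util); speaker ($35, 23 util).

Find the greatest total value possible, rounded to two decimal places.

Take in order of value per unit:
- chair (113/6 per unit): all 6 → value 113, running total 113.00
- rug (21/5 per unit): all 5 → value 21, running total 134.00
- speaker (23/35 per unit): 17 of 35 → value 17×23/35 = 11.1714, running total 145.17
Total 145.17.

145.17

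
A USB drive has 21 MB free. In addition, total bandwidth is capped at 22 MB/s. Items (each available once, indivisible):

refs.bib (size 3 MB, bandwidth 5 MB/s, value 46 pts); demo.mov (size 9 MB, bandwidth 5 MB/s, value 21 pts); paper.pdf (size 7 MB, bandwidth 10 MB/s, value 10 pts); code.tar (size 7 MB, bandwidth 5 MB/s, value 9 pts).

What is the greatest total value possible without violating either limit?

77 pts

Feasible sets respecting both limits:
- refs.bib+demo.mov+paper.pdf: size 19, bandwidth 20, value 77
- refs.bib+demo.mov+code.tar: size 19, bandwidth 15, value 76
- refs.bib+demo.mov: size 12, bandwidth 10, value 67
Best: 77 pts.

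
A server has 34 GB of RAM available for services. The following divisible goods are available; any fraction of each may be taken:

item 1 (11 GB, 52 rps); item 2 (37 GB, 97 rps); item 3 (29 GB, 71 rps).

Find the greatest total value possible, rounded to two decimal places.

112.30

Take in order of value per unit:
- item 1 (52/11 per unit): all 11 → value 52, running total 52.00
- item 2 (97/37 per unit): 23 of 37 → value 23×97/37 = 60.2973, running total 112.30
Total 112.30.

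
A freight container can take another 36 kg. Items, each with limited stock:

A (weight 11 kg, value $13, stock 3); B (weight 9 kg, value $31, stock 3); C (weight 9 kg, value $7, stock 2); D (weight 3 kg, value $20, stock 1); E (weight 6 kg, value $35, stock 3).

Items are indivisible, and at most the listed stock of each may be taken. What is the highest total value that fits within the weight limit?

Best selections within weight 36 and stock limits:
- 2×B + 3×E: weight 36, value 167
- 1×B + 1×D + 3×E: weight 30, value 156
- 2×B + 1×D + 2×E: weight 33, value 152
- 3×B + 1×D + 1×E: weight 36, value 148
Best: $167.

$167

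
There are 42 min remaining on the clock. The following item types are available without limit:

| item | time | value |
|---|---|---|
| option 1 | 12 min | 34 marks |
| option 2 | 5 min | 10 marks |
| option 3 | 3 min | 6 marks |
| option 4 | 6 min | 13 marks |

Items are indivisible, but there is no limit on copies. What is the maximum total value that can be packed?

115 marks

Best value-per-unit is option 1 at 34/12; filling with it alone gives 3×34 = 102.
Optimal mix: 3×option 1 + 1×option 4 → time 42, value 115.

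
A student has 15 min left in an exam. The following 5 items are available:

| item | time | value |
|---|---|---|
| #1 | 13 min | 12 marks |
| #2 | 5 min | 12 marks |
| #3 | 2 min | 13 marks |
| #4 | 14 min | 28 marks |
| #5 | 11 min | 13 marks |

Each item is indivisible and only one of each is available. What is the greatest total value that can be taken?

28 marks

Check high-value combinations within 15 min:
- #4: time 14, value 28
- #3+#5: time 2+11=13, value 13+13=26
- #2+#3: time 5+2=7, value 12+13=25
- #1+#3: time 13+2=15, value 12+13=25
Best: 28 marks.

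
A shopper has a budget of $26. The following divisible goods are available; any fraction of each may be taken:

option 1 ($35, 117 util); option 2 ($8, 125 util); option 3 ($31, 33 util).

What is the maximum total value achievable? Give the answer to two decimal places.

185.17

Take in order of value per unit:
- option 2 (125/8 per unit): all 8 → value 125, running total 125.00
- option 1 (117/35 per unit): 18 of 35 → value 18×117/35 = 60.1714, running total 185.17
Total 185.17.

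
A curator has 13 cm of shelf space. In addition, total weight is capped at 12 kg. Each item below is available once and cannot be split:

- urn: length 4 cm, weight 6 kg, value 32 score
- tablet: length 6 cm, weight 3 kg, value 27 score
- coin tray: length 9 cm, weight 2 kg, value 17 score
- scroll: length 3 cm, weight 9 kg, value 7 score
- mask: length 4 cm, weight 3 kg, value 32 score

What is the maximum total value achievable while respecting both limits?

Feasible sets respecting both limits:
- urn+mask: length 8, weight 9, value 64
- urn+tablet: length 10, weight 9, value 59
- tablet+mask: length 10, weight 6, value 59
Best: 64 score.

64 score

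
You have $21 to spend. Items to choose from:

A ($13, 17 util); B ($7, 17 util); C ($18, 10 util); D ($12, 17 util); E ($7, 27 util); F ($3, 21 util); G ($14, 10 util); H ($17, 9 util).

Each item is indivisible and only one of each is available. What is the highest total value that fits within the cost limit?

65 util

Check high-value combinations within $21:
- B+E+F: cost 7+7+3=17, value 17+27+21=65
- E+F: cost 7+3=10, value 27+21=48
- B+E: cost 7+7=14, value 17+27=44
Best: 65 util.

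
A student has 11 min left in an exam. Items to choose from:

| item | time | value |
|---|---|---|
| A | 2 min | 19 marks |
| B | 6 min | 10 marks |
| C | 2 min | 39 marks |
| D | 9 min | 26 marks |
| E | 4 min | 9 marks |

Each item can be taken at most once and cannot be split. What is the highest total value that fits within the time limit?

68 marks

This is a 0/1 knapsack; check combinations near the capacity.
- A+B+C: time 2+6+2=10, value 19+10+39=68
- A+C+E: time 2+2+4=8, value 19+39+9=67
- C+D: time 2+9=11, value 39+26=65
- A+C: time 2+2=4, value 19+39=58
- B+C: time 6+2=8, value 10+39=49
Best: 68 marks.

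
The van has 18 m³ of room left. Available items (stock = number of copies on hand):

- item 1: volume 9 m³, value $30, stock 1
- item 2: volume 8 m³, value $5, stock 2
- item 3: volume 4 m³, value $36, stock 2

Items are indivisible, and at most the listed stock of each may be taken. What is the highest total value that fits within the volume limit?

$102

Top feasible selections:
- 1×item 1 + 2×item 3: volume 17, value 102
- 1×item 2 + 2×item 3: volume 16, value 77
- 2×item 3: volume 8, value 72
Best: $102.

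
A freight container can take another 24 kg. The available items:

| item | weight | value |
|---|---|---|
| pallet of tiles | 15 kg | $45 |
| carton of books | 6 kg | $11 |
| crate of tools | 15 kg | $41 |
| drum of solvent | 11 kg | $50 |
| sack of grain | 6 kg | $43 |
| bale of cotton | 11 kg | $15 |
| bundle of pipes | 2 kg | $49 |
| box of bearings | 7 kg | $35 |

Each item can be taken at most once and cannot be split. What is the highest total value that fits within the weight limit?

$142

Check high-value combinations within 24 kg:
- drum of solvent+sack of grain+bundle of pipes: weight 11+6+2=19, value 50+43+49=142
- carton of books+sack of grain+bundle of pipes+box of bearings: weight 6+6+2+7=21, value 11+43+49+35=138
- pallet of tiles+sack of grain+bundle of pipes: weight 15+6+2=23, value 45+43+49=137
- drum of solvent+bundle of pipes+box of bearings: weight 11+2+7=20, value 50+49+35=134
- crate of tools+sack of grain+bundle of pipes: weight 15+6+2=23, value 41+43+49=133
Best: $142.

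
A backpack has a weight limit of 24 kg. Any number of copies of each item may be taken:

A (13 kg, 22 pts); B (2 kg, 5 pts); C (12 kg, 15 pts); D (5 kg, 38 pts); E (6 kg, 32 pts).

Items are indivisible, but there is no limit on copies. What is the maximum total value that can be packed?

Best value-per-unit is D at 38/5; filling with it alone gives 4×38 = 152.
Optimal mix: 2×B + 4×D → weight 24, value 162.

162 pts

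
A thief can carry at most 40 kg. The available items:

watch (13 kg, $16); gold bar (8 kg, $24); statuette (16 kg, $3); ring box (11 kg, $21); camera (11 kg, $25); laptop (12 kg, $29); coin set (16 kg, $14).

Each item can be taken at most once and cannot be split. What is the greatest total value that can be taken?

$78

This is a 0/1 knapsack; check combinations near the capacity.
- gold bar+camera+laptop: weight 8+11+12=31, value 24+25+29=78
- ring box+camera+laptop: weight 11+11+12=34, value 21+25+29=75
- gold bar+ring box+laptop: weight 8+11+12=31, value 24+21+29=74
Best: $78.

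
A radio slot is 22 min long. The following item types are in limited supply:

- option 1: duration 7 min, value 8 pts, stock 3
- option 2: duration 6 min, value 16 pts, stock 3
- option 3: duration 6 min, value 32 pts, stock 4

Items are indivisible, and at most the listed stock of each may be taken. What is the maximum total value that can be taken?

96 pts

Top feasible selections:
- 3×option 3: duration 18, value 96
- 1×option 2 + 2×option 3: duration 18, value 80
Best: 96 pts.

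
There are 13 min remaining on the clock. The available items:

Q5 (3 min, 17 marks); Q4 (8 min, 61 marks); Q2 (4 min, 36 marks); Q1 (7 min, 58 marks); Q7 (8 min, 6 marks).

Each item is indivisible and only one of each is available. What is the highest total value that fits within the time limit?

97 marks

Check high-value combinations within 13 min:
- Q4+Q2: time 8+4=12, value 61+36=97
- Q2+Q1: time 4+7=11, value 36+58=94
- Q5+Q4: time 3+8=11, value 17+61=78
Best: 97 marks.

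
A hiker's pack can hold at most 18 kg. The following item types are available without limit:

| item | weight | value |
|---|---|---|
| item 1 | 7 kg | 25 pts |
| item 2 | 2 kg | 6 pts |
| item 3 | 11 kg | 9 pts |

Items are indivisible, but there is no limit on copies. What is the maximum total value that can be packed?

62 pts

Best value-per-unit is item 1 at 25/7; filling with it alone gives 2×25 = 50.
Optimal mix: 2×item 1 + 2×item 2 → weight 18, value 62.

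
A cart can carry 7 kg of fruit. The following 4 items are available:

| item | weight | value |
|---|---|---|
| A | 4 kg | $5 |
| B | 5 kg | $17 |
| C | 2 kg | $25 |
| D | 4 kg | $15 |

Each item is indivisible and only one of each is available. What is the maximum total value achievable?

Check high-value combinations within 7 kg:
- B+C: weight 5+2=7, value 17+25=42
- C+D: weight 2+4=6, value 25+15=40
- A+C: weight 4+2=6, value 5+25=30
- C: weight 2, value 25
- B: weight 5, value 17
Best: $42.

$42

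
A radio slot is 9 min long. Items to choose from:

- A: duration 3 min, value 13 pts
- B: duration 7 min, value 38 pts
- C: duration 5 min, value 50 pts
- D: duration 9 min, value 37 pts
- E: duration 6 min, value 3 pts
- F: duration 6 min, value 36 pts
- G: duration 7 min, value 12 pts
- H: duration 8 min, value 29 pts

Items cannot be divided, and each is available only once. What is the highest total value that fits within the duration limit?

63 pts

Check high-value combinations within 9 min:
- A+C: duration 3+5=8, value 13+50=63
- C: duration 5, value 50
- A+F: duration 3+6=9, value 13+36=49
- B: duration 7, value 38
- D: duration 9, value 37
Best: 63 pts.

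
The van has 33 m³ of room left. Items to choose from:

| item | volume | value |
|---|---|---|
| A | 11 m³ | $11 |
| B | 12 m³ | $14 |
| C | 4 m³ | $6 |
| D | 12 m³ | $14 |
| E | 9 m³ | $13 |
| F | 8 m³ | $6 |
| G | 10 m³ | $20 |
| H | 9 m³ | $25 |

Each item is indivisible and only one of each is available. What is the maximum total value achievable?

This is a 0/1 knapsack; check combinations near the capacity.
- C+E+G+H: volume 4+9+10+9=32, value 6+13+20+25=64
- B+G+H: volume 12+10+9=31, value 14+20+25=59
- D+G+H: volume 12+10+9=31, value 14+20+25=59
- E+G+H: volume 9+10+9=28, value 13+20+25=58
- C+F+G+H: volume 4+8+10+9=31, value 6+6+20+25=57
Best: $64.

$64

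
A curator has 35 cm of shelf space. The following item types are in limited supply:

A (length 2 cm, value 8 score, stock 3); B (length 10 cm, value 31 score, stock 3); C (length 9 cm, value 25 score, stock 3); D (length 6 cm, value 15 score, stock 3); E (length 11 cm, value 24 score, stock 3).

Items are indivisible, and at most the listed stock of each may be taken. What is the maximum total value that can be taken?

111 score

Top feasible selections:
- 3×A + 2×B + 1×C: length 35, value 111
- 2×A + 3×B: length 34, value 109
- 3×A + 1×B + 2×C: length 34, value 105
- 2×A + 2×B + 1×C: length 33, value 103
Best: 111 score.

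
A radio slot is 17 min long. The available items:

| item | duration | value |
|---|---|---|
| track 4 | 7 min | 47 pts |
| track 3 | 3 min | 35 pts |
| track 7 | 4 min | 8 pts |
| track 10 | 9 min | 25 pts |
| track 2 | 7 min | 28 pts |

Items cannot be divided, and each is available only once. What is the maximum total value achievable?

Check high-value combinations within 17 min:
- track 4+track 3+track 2: duration 7+3+7=17, value 47+35+28=110
- track 4+track 3+track 7: duration 7+3+4=14, value 47+35+8=90
- track 4+track 3: duration 7+3=10, value 47+35=82
- track 4+track 2: duration 7+7=14, value 47+28=75
Best: 110 pts.

110 pts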